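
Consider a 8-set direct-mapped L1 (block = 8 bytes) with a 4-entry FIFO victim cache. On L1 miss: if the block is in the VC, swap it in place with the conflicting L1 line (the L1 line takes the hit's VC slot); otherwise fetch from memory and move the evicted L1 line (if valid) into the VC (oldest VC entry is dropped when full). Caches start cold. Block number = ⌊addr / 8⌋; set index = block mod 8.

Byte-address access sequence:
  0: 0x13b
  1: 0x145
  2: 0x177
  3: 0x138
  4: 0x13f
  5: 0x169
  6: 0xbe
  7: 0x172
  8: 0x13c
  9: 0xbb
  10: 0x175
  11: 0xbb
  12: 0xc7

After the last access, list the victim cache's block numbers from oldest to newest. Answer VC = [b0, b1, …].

  [0] addr=0x13b blk=39 s=7: MISS | VC []
  [1] addr=0x145 blk=40 s=0: MISS | VC []
  [2] addr=0x177 blk=46 s=6: MISS | VC []
  [3] addr=0x138 blk=39 s=7: L1-HIT | VC []
  [4] addr=0x13f blk=39 s=7: L1-HIT | VC []
  [5] addr=0x169 blk=45 s=5: MISS | VC []
  [6] addr=0xbe blk=23 s=7: MISS | VC [39]
  [7] addr=0x172 blk=46 s=6: L1-HIT | VC [39]
  [8] addr=0x13c blk=39 s=7: VC-HIT | VC [23]
  [9] addr=0xbb blk=23 s=7: VC-HIT | VC [39]
  [10] addr=0x175 blk=46 s=6: L1-HIT | VC [39]
  [11] addr=0xbb blk=23 s=7: L1-HIT | VC [39]
  [12] addr=0xc7 blk=24 s=0: MISS | VC [39, 40]

VC = [39, 40]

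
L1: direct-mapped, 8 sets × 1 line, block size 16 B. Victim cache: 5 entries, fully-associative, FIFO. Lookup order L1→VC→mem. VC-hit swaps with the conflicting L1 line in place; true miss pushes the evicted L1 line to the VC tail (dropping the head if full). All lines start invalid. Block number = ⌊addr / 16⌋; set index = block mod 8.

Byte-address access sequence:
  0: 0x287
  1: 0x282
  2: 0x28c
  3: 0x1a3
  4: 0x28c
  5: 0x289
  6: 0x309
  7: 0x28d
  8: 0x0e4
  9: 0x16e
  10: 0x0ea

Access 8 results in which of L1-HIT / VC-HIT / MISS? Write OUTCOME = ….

0: 0x287 (blk 40, set 0) → MISS  vc=[]
1: 0x282 (blk 40, set 0) → L1-HIT  vc=[]
2: 0x28c (blk 40, set 0) → L1-HIT  vc=[]
3: 0x1a3 (blk 26, set 2) → MISS  vc=[]
4: 0x28c (blk 40, set 0) → L1-HIT  vc=[]
5: 0x289 (blk 40, set 0) → L1-HIT  vc=[]
6: 0x309 (blk 48, set 0) → MISS  vc=[40]
7: 0x28d (blk 40, set 0) → VC-HIT  vc=[48]
8: 0xe4 (blk 14, set 6) → MISS  vc=[48]
9: 0x16e (blk 22, set 6) → MISS  vc=[48, 14]
10: 0xea (blk 14, set 6) → VC-HIT  vc=[48, 22]

OUTCOME = MISS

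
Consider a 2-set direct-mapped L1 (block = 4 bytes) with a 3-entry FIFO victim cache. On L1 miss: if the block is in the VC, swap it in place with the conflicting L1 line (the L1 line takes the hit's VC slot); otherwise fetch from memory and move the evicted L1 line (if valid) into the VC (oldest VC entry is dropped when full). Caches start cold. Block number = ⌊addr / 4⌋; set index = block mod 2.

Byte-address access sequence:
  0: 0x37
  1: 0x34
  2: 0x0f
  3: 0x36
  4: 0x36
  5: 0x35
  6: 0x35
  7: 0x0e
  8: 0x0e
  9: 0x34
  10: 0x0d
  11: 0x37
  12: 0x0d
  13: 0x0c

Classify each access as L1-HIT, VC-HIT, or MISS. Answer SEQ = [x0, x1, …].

#0 0x37→b13/s1 MISS; vc=[]
#1 0x34→b13/s1 L1-HIT; vc=[]
#2 0xf→b3/s1 MISS; vc=[13]
#3 0x36→b13/s1 VC-HIT; vc=[3]
#4 0x36→b13/s1 L1-HIT; vc=[3]
#5 0x35→b13/s1 L1-HIT; vc=[3]
#6 0x35→b13/s1 L1-HIT; vc=[3]
#7 0xe→b3/s1 VC-HIT; vc=[13]
#8 0xe→b3/s1 L1-HIT; vc=[13]
#9 0x34→b13/s1 VC-HIT; vc=[3]
#10 0xd→b3/s1 VC-HIT; vc=[13]
#11 0x37→b13/s1 VC-HIT; vc=[3]
#12 0xd→b3/s1 VC-HIT; vc=[13]
#13 0xc→b3/s1 L1-HIT; vc=[13]

SEQ = [MISS, L1-HIT, MISS, VC-HIT, L1-HIT, L1-HIT, L1-HIT, VC-HIT, L1-HIT, VC-HIT, VC-HIT, VC-HIT, VC-HIT, L1-HIT]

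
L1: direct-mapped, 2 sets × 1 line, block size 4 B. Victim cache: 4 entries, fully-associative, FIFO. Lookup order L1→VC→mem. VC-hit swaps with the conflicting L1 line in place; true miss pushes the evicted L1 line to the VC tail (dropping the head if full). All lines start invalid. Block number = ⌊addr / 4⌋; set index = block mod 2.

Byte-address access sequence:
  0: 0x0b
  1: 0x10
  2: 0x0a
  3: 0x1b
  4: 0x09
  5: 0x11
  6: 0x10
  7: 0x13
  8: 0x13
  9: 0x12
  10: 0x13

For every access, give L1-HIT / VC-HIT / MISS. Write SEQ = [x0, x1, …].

#0 0xb→b2/s0 MISS; vc=[]
#1 0x10→b4/s0 MISS; vc=[2]
#2 0xa→b2/s0 VC-HIT; vc=[4]
#3 0x1b→b6/s0 MISS; vc=[4,2]
#4 0x9→b2/s0 VC-HIT; vc=[4,6]
#5 0x11→b4/s0 VC-HIT; vc=[2,6]
#6 0x10→b4/s0 L1-HIT; vc=[2,6]
#7 0x13→b4/s0 L1-HIT; vc=[2,6]
#8 0x13→b4/s0 L1-HIT; vc=[2,6]
#9 0x12→b4/s0 L1-HIT; vc=[2,6]
#10 0x13→b4/s0 L1-HIT; vc=[2,6]

SEQ = [MISS, MISS, VC-HIT, MISS, VC-HIT, VC-HIT, L1-HIT, L1-HIT, L1-HIT, L1-HIT, L1-HIT]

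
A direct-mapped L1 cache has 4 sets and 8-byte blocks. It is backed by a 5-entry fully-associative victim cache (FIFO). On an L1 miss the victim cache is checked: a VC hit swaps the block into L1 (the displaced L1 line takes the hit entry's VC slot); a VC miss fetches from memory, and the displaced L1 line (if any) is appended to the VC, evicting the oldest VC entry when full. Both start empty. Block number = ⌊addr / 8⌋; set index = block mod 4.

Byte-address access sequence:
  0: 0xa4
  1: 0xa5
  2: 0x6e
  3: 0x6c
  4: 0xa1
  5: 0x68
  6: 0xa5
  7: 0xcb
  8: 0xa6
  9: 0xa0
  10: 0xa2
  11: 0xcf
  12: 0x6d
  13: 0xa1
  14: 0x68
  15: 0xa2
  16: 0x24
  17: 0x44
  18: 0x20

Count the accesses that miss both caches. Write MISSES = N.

MISSES = 5

  [0] addr=0xa4 blk=20 s=0: MISS | VC []
  [1] addr=0xa5 blk=20 s=0: L1-HIT | VC []
  [2] addr=0x6e blk=13 s=1: MISS | VC []
  [3] addr=0x6c blk=13 s=1: L1-HIT | VC []
  [4] addr=0xa1 blk=20 s=0: L1-HIT | VC []
  [5] addr=0x68 blk=13 s=1: L1-HIT | VC []
  [6] addr=0xa5 blk=20 s=0: L1-HIT | VC []
  [7] addr=0xcb blk=25 s=1: MISS | VC [13]
  [8] addr=0xa6 blk=20 s=0: L1-HIT | VC [13]
  [9] addr=0xa0 blk=20 s=0: L1-HIT | VC [13]
  [10] addr=0xa2 blk=20 s=0: L1-HIT | VC [13]
  [11] addr=0xcf blk=25 s=1: L1-HIT | VC [13]
  [12] addr=0x6d blk=13 s=1: VC-HIT | VC [25]
  [13] addr=0xa1 blk=20 s=0: L1-HIT | VC [25]
  [14] addr=0x68 blk=13 s=1: L1-HIT | VC [25]
  [15] addr=0xa2 blk=20 s=0: L1-HIT | VC [25]
  [16] addr=0x24 blk=4 s=0: MISS | VC [25, 20]
  [17] addr=0x44 blk=8 s=0: MISS | VC [25, 20, 4]
  [18] addr=0x20 blk=4 s=0: VC-HIT | VC [25, 20, 8]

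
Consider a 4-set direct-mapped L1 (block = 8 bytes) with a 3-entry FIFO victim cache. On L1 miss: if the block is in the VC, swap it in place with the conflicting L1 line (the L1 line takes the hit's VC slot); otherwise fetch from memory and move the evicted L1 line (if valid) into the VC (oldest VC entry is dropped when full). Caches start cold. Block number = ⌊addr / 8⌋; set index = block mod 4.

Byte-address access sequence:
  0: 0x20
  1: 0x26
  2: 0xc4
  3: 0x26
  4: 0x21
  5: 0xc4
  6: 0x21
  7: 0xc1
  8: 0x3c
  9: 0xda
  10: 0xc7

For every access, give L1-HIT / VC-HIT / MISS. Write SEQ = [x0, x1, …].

0: 0x20 (blk 4, set 0) → MISS  vc=[]
1: 0x26 (blk 4, set 0) → L1-HIT  vc=[]
2: 0xc4 (blk 24, set 0) → MISS  vc=[4]
3: 0x26 (blk 4, set 0) → VC-HIT  vc=[24]
4: 0x21 (blk 4, set 0) → L1-HIT  vc=[24]
5: 0xc4 (blk 24, set 0) → VC-HIT  vc=[4]
6: 0x21 (blk 4, set 0) → VC-HIT  vc=[24]
7: 0xc1 (blk 24, set 0) → VC-HIT  vc=[4]
8: 0x3c (blk 7, set 3) → MISS  vc=[4]
9: 0xda (blk 27, set 3) → MISS  vc=[4, 7]
10: 0xc7 (blk 24, set 0) → L1-HIT  vc=[4, 7]

SEQ = [MISS, L1-HIT, MISS, VC-HIT, L1-HIT, VC-HIT, VC-HIT, VC-HIT, MISS, MISS, L1-HIT]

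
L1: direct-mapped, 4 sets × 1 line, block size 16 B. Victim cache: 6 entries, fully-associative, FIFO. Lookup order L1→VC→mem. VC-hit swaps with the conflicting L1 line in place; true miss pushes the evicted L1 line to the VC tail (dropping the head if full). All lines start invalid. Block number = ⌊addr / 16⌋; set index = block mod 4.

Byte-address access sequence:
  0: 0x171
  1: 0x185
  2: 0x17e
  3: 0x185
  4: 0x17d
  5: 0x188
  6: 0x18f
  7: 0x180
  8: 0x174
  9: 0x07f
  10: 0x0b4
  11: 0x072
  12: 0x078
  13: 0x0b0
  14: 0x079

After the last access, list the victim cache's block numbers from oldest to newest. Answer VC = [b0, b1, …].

  [0] addr=0x171 blk=23 s=3: MISS | VC []
  [1] addr=0x185 blk=24 s=0: MISS | VC []
  [2] addr=0x17e blk=23 s=3: L1-HIT | VC []
  [3] addr=0x185 blk=24 s=0: L1-HIT | VC []
  [4] addr=0x17d blk=23 s=3: L1-HIT | VC []
  [5] addr=0x188 blk=24 s=0: L1-HIT | VC []
  [6] addr=0x18f blk=24 s=0: L1-HIT | VC []
  [7] addr=0x180 blk=24 s=0: L1-HIT | VC []
  [8] addr=0x174 blk=23 s=3: L1-HIT | VC []
  [9] addr=0x7f blk=7 s=3: MISS | VC [23]
  [10] addr=0xb4 blk=11 s=3: MISS | VC [23, 7]
  [11] addr=0x72 blk=7 s=3: VC-HIT | VC [23, 11]
  [12] addr=0x78 blk=7 s=3: L1-HIT | VC [23, 11]
  [13] addr=0xb0 blk=11 s=3: VC-HIT | VC [23, 7]
  [14] addr=0x79 blk=7 s=3: VC-HIT | VC [23, 11]

VC = [23, 11]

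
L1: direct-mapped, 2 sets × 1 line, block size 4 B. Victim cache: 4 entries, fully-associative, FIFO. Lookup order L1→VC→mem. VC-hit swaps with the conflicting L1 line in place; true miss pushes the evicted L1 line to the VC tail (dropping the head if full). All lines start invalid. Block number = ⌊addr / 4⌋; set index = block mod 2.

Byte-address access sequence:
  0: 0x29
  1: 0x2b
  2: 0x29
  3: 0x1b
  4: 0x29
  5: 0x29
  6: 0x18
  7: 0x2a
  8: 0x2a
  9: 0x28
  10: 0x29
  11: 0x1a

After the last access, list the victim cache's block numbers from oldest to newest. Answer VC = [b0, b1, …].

0: 0x29 (blk 10, set 0) → MISS  vc=[]
1: 0x2b (blk 10, set 0) → L1-HIT  vc=[]
2: 0x29 (blk 10, set 0) → L1-HIT  vc=[]
3: 0x1b (blk 6, set 0) → MISS  vc=[10]
4: 0x29 (blk 10, set 0) → VC-HIT  vc=[6]
5: 0x29 (blk 10, set 0) → L1-HIT  vc=[6]
6: 0x18 (blk 6, set 0) → VC-HIT  vc=[10]
7: 0x2a (blk 10, set 0) → VC-HIT  vc=[6]
8: 0x2a (blk 10, set 0) → L1-HIT  vc=[6]
9: 0x28 (blk 10, set 0) → L1-HIT  vc=[6]
10: 0x29 (blk 10, set 0) → L1-HIT  vc=[6]
11: 0x1a (blk 6, set 0) → VC-HIT  vc=[10]

VC = [10]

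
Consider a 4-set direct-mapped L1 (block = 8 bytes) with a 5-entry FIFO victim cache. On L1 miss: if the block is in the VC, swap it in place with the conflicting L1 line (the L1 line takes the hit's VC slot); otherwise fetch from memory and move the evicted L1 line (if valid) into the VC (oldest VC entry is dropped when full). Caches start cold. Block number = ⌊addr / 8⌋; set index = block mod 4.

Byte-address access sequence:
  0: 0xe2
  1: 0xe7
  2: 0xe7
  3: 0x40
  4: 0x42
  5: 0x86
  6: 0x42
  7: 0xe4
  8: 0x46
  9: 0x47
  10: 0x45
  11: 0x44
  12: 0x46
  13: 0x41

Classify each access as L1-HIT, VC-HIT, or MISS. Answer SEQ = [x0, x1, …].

#0 0xe2→b28/s0 MISS; vc=[]
#1 0xe7→b28/s0 L1-HIT; vc=[]
#2 0xe7→b28/s0 L1-HIT; vc=[]
#3 0x40→b8/s0 MISS; vc=[28]
#4 0x42→b8/s0 L1-HIT; vc=[28]
#5 0x86→b16/s0 MISS; vc=[28,8]
#6 0x42→b8/s0 VC-HIT; vc=[28,16]
#7 0xe4→b28/s0 VC-HIT; vc=[8,16]
#8 0x46→b8/s0 VC-HIT; vc=[28,16]
#9 0x47→b8/s0 L1-HIT; vc=[28,16]
#10 0x45→b8/s0 L1-HIT; vc=[28,16]
#11 0x44→b8/s0 L1-HIT; vc=[28,16]
#12 0x46→b8/s0 L1-HIT; vc=[28,16]
#13 0x41→b8/s0 L1-HIT; vc=[28,16]

SEQ = [MISS, L1-HIT, L1-HIT, MISS, L1-HIT, MISS, VC-HIT, VC-HIT, VC-HIT, L1-HIT, L1-HIT, L1-HIT, L1-HIT, L1-HIT]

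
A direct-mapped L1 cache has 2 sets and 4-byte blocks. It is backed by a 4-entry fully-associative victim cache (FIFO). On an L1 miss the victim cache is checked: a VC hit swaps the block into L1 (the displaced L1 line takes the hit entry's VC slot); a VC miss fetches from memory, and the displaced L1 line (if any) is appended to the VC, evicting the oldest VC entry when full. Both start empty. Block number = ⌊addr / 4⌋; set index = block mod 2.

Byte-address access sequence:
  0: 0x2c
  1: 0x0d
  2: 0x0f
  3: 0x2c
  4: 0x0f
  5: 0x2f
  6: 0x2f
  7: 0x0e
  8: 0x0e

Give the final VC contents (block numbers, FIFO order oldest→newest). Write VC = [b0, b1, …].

#0 0x2c→b11/s1 MISS; vc=[]
#1 0xd→b3/s1 MISS; vc=[11]
#2 0xf→b3/s1 L1-HIT; vc=[11]
#3 0x2c→b11/s1 VC-HIT; vc=[3]
#4 0xf→b3/s1 VC-HIT; vc=[11]
#5 0x2f→b11/s1 VC-HIT; vc=[3]
#6 0x2f→b11/s1 L1-HIT; vc=[3]
#7 0xe→b3/s1 VC-HIT; vc=[11]
#8 0xe→b3/s1 L1-HIT; vc=[11]

VC = [11]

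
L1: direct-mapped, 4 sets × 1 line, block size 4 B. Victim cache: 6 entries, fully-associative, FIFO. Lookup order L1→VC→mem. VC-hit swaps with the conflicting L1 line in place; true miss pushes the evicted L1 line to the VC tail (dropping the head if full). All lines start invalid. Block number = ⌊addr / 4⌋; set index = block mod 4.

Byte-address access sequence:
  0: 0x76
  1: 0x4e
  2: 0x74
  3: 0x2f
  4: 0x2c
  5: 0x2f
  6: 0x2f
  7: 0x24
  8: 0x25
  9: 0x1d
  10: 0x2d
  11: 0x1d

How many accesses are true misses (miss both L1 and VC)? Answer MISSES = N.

#0 0x76→b29/s1 MISS; vc=[]
#1 0x4e→b19/s3 MISS; vc=[]
#2 0x74→b29/s1 L1-HIT; vc=[]
#3 0x2f→b11/s3 MISS; vc=[19]
#4 0x2c→b11/s3 L1-HIT; vc=[19]
#5 0x2f→b11/s3 L1-HIT; vc=[19]
#6 0x2f→b11/s3 L1-HIT; vc=[19]
#7 0x24→b9/s1 MISS; vc=[19,29]
#8 0x25→b9/s1 L1-HIT; vc=[19,29]
#9 0x1d→b7/s3 MISS; vc=[19,29,11]
#10 0x2d→b11/s3 VC-HIT; vc=[19,29,7]
#11 0x1d→b7/s3 VC-HIT; vc=[19,29,11]

MISSES = 5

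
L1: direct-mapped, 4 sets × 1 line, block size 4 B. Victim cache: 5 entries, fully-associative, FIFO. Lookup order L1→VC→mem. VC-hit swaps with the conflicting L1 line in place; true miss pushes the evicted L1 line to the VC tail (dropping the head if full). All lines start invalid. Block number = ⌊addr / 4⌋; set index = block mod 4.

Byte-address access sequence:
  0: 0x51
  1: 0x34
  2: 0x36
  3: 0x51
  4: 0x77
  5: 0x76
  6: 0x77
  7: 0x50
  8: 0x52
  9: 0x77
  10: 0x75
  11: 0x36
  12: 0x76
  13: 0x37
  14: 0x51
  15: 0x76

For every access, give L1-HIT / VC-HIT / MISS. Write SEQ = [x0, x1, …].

SEQ = [MISS, MISS, L1-HIT, L1-HIT, MISS, L1-HIT, L1-HIT, L1-HIT, L1-HIT, L1-HIT, L1-HIT, VC-HIT, VC-HIT, VC-HIT, L1-HIT, VC-HIT]

0: 0x51 (blk 20, set 0) → MISS  vc=[]
1: 0x34 (blk 13, set 1) → MISS  vc=[]
2: 0x36 (blk 13, set 1) → L1-HIT  vc=[]
3: 0x51 (blk 20, set 0) → L1-HIT  vc=[]
4: 0x77 (blk 29, set 1) → MISS  vc=[13]
5: 0x76 (blk 29, set 1) → L1-HIT  vc=[13]
6: 0x77 (blk 29, set 1) → L1-HIT  vc=[13]
7: 0x50 (blk 20, set 0) → L1-HIT  vc=[13]
8: 0x52 (blk 20, set 0) → L1-HIT  vc=[13]
9: 0x77 (blk 29, set 1) → L1-HIT  vc=[13]
10: 0x75 (blk 29, set 1) → L1-HIT  vc=[13]
11: 0x36 (blk 13, set 1) → VC-HIT  vc=[29]
12: 0x76 (blk 29, set 1) → VC-HIT  vc=[13]
13: 0x37 (blk 13, set 1) → VC-HIT  vc=[29]
14: 0x51 (blk 20, set 0) → L1-HIT  vc=[29]
15: 0x76 (blk 29, set 1) → VC-HIT  vc=[13]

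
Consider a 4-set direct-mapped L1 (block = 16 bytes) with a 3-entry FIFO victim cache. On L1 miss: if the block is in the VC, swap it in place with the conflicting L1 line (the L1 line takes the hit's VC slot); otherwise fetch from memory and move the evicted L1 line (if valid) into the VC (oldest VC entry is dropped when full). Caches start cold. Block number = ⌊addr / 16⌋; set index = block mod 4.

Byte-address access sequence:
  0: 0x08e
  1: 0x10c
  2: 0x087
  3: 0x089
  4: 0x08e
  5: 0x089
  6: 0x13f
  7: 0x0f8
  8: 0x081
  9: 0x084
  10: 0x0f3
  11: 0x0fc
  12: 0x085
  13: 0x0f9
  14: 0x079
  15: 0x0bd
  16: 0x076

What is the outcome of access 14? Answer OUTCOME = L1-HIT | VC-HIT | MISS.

OUTCOME = MISS

0: 0x8e (blk 8, set 0) → MISS  vc=[]
1: 0x10c (blk 16, set 0) → MISS  vc=[8]
2: 0x87 (blk 8, set 0) → VC-HIT  vc=[16]
3: 0x89 (blk 8, set 0) → L1-HIT  vc=[16]
4: 0x8e (blk 8, set 0) → L1-HIT  vc=[16]
5: 0x89 (blk 8, set 0) → L1-HIT  vc=[16]
6: 0x13f (blk 19, set 3) → MISS  vc=[16]
7: 0xf8 (blk 15, set 3) → MISS  vc=[16, 19]
8: 0x81 (blk 8, set 0) → L1-HIT  vc=[16, 19]
9: 0x84 (blk 8, set 0) → L1-HIT  vc=[16, 19]
10: 0xf3 (blk 15, set 3) → L1-HIT  vc=[16, 19]
11: 0xfc (blk 15, set 3) → L1-HIT  vc=[16, 19]
12: 0x85 (blk 8, set 0) → L1-HIT  vc=[16, 19]
13: 0xf9 (blk 15, set 3) → L1-HIT  vc=[16, 19]
14: 0x79 (blk 7, set 3) → MISS  vc=[16, 19, 15]
15: 0xbd (blk 11, set 3) → MISS  vc=[19, 15, 7]
16: 0x76 (blk 7, set 3) → VC-HIT  vc=[19, 15, 11]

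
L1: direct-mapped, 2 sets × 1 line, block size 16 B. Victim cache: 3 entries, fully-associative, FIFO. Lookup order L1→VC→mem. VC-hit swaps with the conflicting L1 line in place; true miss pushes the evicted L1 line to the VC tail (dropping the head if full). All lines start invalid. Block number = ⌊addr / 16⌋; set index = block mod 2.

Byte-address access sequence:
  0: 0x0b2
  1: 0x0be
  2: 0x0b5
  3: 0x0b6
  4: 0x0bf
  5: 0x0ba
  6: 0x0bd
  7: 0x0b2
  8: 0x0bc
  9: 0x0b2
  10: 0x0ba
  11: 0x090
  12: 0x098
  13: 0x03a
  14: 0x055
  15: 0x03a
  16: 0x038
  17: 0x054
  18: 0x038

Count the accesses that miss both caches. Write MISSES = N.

MISSES = 4

0: 0xb2 (blk 11, set 1) → MISS  vc=[]
1: 0xbe (blk 11, set 1) → L1-HIT  vc=[]
2: 0xb5 (blk 11, set 1) → L1-HIT  vc=[]
3: 0xb6 (blk 11, set 1) → L1-HIT  vc=[]
4: 0xbf (blk 11, set 1) → L1-HIT  vc=[]
5: 0xba (blk 11, set 1) → L1-HIT  vc=[]
6: 0xbd (blk 11, set 1) → L1-HIT  vc=[]
7: 0xb2 (blk 11, set 1) → L1-HIT  vc=[]
8: 0xbc (blk 11, set 1) → L1-HIT  vc=[]
9: 0xb2 (blk 11, set 1) → L1-HIT  vc=[]
10: 0xba (blk 11, set 1) → L1-HIT  vc=[]
11: 0x90 (blk 9, set 1) → MISS  vc=[11]
12: 0x98 (blk 9, set 1) → L1-HIT  vc=[11]
13: 0x3a (blk 3, set 1) → MISS  vc=[11, 9]
14: 0x55 (blk 5, set 1) → MISS  vc=[11, 9, 3]
15: 0x3a (blk 3, set 1) → VC-HIT  vc=[11, 9, 5]
16: 0x38 (blk 3, set 1) → L1-HIT  vc=[11, 9, 5]
17: 0x54 (blk 5, set 1) → VC-HIT  vc=[11, 9, 3]
18: 0x38 (blk 3, set 1) → VC-HIT  vc=[11, 9, 5]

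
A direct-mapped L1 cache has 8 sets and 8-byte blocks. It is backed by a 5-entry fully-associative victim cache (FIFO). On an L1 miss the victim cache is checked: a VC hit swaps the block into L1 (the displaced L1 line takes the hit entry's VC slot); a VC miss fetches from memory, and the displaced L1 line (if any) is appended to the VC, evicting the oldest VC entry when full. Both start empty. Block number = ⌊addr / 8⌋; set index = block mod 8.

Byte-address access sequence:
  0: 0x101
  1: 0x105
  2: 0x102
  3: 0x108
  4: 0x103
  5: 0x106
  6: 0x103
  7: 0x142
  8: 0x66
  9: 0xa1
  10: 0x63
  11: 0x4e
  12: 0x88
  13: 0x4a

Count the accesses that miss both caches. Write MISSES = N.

  [0] addr=0x101 blk=32 s=0: MISS | VC []
  [1] addr=0x105 blk=32 s=0: L1-HIT | VC []
  [2] addr=0x102 blk=32 s=0: L1-HIT | VC []
  [3] addr=0x108 blk=33 s=1: MISS | VC []
  [4] addr=0x103 blk=32 s=0: L1-HIT | VC []
  [5] addr=0x106 blk=32 s=0: L1-HIT | VC []
  [6] addr=0x103 blk=32 s=0: L1-HIT | VC []
  [7] addr=0x142 blk=40 s=0: MISS | VC [32]
  [8] addr=0x66 blk=12 s=4: MISS | VC [32]
  [9] addr=0xa1 blk=20 s=4: MISS | VC [32, 12]
  [10] addr=0x63 blk=12 s=4: VC-HIT | VC [32, 20]
  [11] addr=0x4e blk=9 s=1: MISS | VC [32, 20, 33]
  [12] addr=0x88 blk=17 s=1: MISS | VC [32, 20, 33, 9]
  [13] addr=0x4a blk=9 s=1: VC-HIT | VC [32, 20, 33, 17]

MISSES = 7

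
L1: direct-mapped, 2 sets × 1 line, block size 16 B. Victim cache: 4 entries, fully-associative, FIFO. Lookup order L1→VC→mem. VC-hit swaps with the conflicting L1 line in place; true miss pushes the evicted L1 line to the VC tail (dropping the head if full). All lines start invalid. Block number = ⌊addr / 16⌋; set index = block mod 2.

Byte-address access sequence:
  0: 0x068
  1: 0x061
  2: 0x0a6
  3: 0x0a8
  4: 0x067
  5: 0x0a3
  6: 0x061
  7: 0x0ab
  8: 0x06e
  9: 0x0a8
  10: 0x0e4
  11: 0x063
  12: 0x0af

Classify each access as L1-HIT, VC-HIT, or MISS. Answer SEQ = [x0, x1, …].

SEQ = [MISS, L1-HIT, MISS, L1-HIT, VC-HIT, VC-HIT, VC-HIT, VC-HIT, VC-HIT, VC-HIT, MISS, VC-HIT, VC-HIT]

  [0] addr=0x68 blk=6 s=0: MISS | VC []
  [1] addr=0x61 blk=6 s=0: L1-HIT | VC []
  [2] addr=0xa6 blk=10 s=0: MISS | VC [6]
  [3] addr=0xa8 blk=10 s=0: L1-HIT | VC [6]
  [4] addr=0x67 blk=6 s=0: VC-HIT | VC [10]
  [5] addr=0xa3 blk=10 s=0: VC-HIT | VC [6]
  [6] addr=0x61 blk=6 s=0: VC-HIT | VC [10]
  [7] addr=0xab blk=10 s=0: VC-HIT | VC [6]
  [8] addr=0x6e blk=6 s=0: VC-HIT | VC [10]
  [9] addr=0xa8 blk=10 s=0: VC-HIT | VC [6]
  [10] addr=0xe4 blk=14 s=0: MISS | VC [6, 10]
  [11] addr=0x63 blk=6 s=0: VC-HIT | VC [14, 10]
  [12] addr=0xaf blk=10 s=0: VC-HIT | VC [14, 6]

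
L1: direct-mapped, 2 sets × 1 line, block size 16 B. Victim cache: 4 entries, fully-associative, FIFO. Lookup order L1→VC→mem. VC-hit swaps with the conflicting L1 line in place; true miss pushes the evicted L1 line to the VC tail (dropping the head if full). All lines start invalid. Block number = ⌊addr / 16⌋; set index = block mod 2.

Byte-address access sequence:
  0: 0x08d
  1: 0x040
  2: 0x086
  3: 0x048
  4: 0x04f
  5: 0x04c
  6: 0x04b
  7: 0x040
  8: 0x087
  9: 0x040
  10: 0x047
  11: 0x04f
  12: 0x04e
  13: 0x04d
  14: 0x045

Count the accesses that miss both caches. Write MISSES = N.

MISSES = 2

0: 0x8d (blk 8, set 0) → MISS  vc=[]
1: 0x40 (blk 4, set 0) → MISS  vc=[8]
2: 0x86 (blk 8, set 0) → VC-HIT  vc=[4]
3: 0x48 (blk 4, set 0) → VC-HIT  vc=[8]
4: 0x4f (blk 4, set 0) → L1-HIT  vc=[8]
5: 0x4c (blk 4, set 0) → L1-HIT  vc=[8]
6: 0x4b (blk 4, set 0) → L1-HIT  vc=[8]
7: 0x40 (blk 4, set 0) → L1-HIT  vc=[8]
8: 0x87 (blk 8, set 0) → VC-HIT  vc=[4]
9: 0x40 (blk 4, set 0) → VC-HIT  vc=[8]
10: 0x47 (blk 4, set 0) → L1-HIT  vc=[8]
11: 0x4f (blk 4, set 0) → L1-HIT  vc=[8]
12: 0x4e (blk 4, set 0) → L1-HIT  vc=[8]
13: 0x4d (blk 4, set 0) → L1-HIT  vc=[8]
14: 0x45 (blk 4, set 0) → L1-HIT  vc=[8]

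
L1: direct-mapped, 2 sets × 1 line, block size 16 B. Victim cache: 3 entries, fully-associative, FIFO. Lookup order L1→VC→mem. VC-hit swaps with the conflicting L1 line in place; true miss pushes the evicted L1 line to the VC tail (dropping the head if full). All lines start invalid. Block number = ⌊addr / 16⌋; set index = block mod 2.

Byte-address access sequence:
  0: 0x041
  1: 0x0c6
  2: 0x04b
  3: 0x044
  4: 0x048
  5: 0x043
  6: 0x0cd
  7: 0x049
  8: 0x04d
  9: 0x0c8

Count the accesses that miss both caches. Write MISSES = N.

  [0] addr=0x41 blk=4 s=0: MISS | VC []
  [1] addr=0xc6 blk=12 s=0: MISS | VC [4]
  [2] addr=0x4b blk=4 s=0: VC-HIT | VC [12]
  [3] addr=0x44 blk=4 s=0: L1-HIT | VC [12]
  [4] addr=0x48 blk=4 s=0: L1-HIT | VC [12]
  [5] addr=0x43 blk=4 s=0: L1-HIT | VC [12]
  [6] addr=0xcd blk=12 s=0: VC-HIT | VC [4]
  [7] addr=0x49 blk=4 s=0: VC-HIT | VC [12]
  [8] addr=0x4d blk=4 s=0: L1-HIT | VC [12]
  [9] addr=0xc8 blk=12 s=0: VC-HIT | VC [4]

MISSES = 2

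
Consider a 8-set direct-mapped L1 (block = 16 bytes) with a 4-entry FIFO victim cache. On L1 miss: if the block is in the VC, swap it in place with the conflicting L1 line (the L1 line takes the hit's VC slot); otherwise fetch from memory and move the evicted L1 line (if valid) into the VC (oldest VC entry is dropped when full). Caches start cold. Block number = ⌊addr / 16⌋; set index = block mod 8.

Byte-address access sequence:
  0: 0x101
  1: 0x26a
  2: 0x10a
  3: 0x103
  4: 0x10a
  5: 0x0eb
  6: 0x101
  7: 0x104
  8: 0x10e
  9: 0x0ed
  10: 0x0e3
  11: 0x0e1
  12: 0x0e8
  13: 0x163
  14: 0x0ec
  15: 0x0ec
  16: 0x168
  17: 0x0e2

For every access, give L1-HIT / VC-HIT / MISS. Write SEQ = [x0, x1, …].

SEQ = [MISS, MISS, L1-HIT, L1-HIT, L1-HIT, MISS, L1-HIT, L1-HIT, L1-HIT, L1-HIT, L1-HIT, L1-HIT, L1-HIT, MISS, VC-HIT, L1-HIT, VC-HIT, VC-HIT]

0: 0x101 (blk 16, set 0) → MISS  vc=[]
1: 0x26a (blk 38, set 6) → MISS  vc=[]
2: 0x10a (blk 16, set 0) → L1-HIT  vc=[]
3: 0x103 (blk 16, set 0) → L1-HIT  vc=[]
4: 0x10a (blk 16, set 0) → L1-HIT  vc=[]
5: 0xeb (blk 14, set 6) → MISS  vc=[38]
6: 0x101 (blk 16, set 0) → L1-HIT  vc=[38]
7: 0x104 (blk 16, set 0) → L1-HIT  vc=[38]
8: 0x10e (blk 16, set 0) → L1-HIT  vc=[38]
9: 0xed (blk 14, set 6) → L1-HIT  vc=[38]
10: 0xe3 (blk 14, set 6) → L1-HIT  vc=[38]
11: 0xe1 (blk 14, set 6) → L1-HIT  vc=[38]
12: 0xe8 (blk 14, set 6) → L1-HIT  vc=[38]
13: 0x163 (blk 22, set 6) → MISS  vc=[38, 14]
14: 0xec (blk 14, set 6) → VC-HIT  vc=[38, 22]
15: 0xec (blk 14, set 6) → L1-HIT  vc=[38, 22]
16: 0x168 (blk 22, set 6) → VC-HIT  vc=[38, 14]
17: 0xe2 (blk 14, set 6) → VC-HIT  vc=[38, 22]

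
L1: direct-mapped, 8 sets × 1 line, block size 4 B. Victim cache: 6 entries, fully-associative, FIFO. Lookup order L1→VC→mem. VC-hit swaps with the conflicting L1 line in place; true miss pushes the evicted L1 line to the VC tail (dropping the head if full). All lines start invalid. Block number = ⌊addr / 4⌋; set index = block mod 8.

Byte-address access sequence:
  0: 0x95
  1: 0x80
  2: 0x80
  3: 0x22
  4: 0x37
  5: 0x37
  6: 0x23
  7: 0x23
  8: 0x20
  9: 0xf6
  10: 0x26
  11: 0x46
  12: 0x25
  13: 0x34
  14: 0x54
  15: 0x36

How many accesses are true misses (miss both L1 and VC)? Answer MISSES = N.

MISSES = 8

#0 0x95→b37/s5 MISS; vc=[]
#1 0x80→b32/s0 MISS; vc=[]
#2 0x80→b32/s0 L1-HIT; vc=[]
#3 0x22→b8/s0 MISS; vc=[32]
#4 0x37→b13/s5 MISS; vc=[32,37]
#5 0x37→b13/s5 L1-HIT; vc=[32,37]
#6 0x23→b8/s0 L1-HIT; vc=[32,37]
#7 0x23→b8/s0 L1-HIT; vc=[32,37]
#8 0x20→b8/s0 L1-HIT; vc=[32,37]
#9 0xf6→b61/s5 MISS; vc=[32,37,13]
#10 0x26→b9/s1 MISS; vc=[32,37,13]
#11 0x46→b17/s1 MISS; vc=[32,37,13,9]
#12 0x25→b9/s1 VC-HIT; vc=[32,37,13,17]
#13 0x34→b13/s5 VC-HIT; vc=[32,37,61,17]
#14 0x54→b21/s5 MISS; vc=[32,37,61,17,13]
#15 0x36→b13/s5 VC-HIT; vc=[32,37,61,17,21]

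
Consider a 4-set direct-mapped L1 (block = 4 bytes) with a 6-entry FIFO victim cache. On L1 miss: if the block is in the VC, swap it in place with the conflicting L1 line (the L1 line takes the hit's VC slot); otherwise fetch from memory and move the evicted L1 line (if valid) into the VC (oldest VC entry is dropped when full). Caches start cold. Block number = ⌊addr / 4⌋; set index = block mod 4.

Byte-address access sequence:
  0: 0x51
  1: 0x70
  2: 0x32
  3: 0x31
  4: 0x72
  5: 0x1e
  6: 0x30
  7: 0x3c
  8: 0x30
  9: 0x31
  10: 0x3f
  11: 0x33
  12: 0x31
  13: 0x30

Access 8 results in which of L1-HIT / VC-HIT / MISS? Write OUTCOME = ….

#0 0x51→b20/s0 MISS; vc=[]
#1 0x70→b28/s0 MISS; vc=[20]
#2 0x32→b12/s0 MISS; vc=[20,28]
#3 0x31→b12/s0 L1-HIT; vc=[20,28]
#4 0x72→b28/s0 VC-HIT; vc=[20,12]
#5 0x1e→b7/s3 MISS; vc=[20,12]
#6 0x30→b12/s0 VC-HIT; vc=[20,28]
#7 0x3c→b15/s3 MISS; vc=[20,28,7]
#8 0x30→b12/s0 L1-HIT; vc=[20,28,7]
#9 0x31→b12/s0 L1-HIT; vc=[20,28,7]
#10 0x3f→b15/s3 L1-HIT; vc=[20,28,7]
#11 0x33→b12/s0 L1-HIT; vc=[20,28,7]
#12 0x31→b12/s0 L1-HIT; vc=[20,28,7]
#13 0x30→b12/s0 L1-HIT; vc=[20,28,7]

OUTCOME = L1-HIT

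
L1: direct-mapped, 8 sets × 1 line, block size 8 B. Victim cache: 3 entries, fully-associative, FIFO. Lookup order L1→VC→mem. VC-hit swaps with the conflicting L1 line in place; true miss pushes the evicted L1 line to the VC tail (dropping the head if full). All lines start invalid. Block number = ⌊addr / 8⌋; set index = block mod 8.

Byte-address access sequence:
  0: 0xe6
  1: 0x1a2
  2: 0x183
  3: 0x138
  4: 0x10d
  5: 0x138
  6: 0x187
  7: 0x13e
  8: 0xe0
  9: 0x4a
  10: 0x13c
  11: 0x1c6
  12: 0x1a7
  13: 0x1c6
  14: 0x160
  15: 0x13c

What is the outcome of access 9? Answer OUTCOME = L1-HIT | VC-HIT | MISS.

OUTCOME = MISS

0: 0xe6 (blk 28, set 4) → MISS  vc=[]
1: 0x1a2 (blk 52, set 4) → MISS  vc=[28]
2: 0x183 (blk 48, set 0) → MISS  vc=[28]
3: 0x138 (blk 39, set 7) → MISS  vc=[28]
4: 0x10d (blk 33, set 1) → MISS  vc=[28]
5: 0x138 (blk 39, set 7) → L1-HIT  vc=[28]
6: 0x187 (blk 48, set 0) → L1-HIT  vc=[28]
7: 0x13e (blk 39, set 7) → L1-HIT  vc=[28]
8: 0xe0 (blk 28, set 4) → VC-HIT  vc=[52]
9: 0x4a (blk 9, set 1) → MISS  vc=[52, 33]
10: 0x13c (blk 39, set 7) → L1-HIT  vc=[52, 33]
11: 0x1c6 (blk 56, set 0) → MISS  vc=[52, 33, 48]
12: 0x1a7 (blk 52, set 4) → VC-HIT  vc=[28, 33, 48]
13: 0x1c6 (blk 56, set 0) → L1-HIT  vc=[28, 33, 48]
14: 0x160 (blk 44, set 4) → MISS  vc=[33, 48, 52]
15: 0x13c (blk 39, set 7) → L1-HIT  vc=[33, 48, 52]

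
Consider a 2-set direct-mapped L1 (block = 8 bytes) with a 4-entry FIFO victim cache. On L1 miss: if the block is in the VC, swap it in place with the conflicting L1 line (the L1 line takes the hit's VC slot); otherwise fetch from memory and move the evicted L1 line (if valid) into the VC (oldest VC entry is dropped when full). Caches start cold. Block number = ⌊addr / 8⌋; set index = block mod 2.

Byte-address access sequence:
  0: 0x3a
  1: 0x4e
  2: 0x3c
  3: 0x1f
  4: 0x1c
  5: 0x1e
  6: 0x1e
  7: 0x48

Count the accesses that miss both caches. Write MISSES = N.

#0 0x3a→b7/s1 MISS; vc=[]
#1 0x4e→b9/s1 MISS; vc=[7]
#2 0x3c→b7/s1 VC-HIT; vc=[9]
#3 0x1f→b3/s1 MISS; vc=[9,7]
#4 0x1c→b3/s1 L1-HIT; vc=[9,7]
#5 0x1e→b3/s1 L1-HIT; vc=[9,7]
#6 0x1e→b3/s1 L1-HIT; vc=[9,7]
#7 0x48→b9/s1 VC-HIT; vc=[3,7]

MISSES = 3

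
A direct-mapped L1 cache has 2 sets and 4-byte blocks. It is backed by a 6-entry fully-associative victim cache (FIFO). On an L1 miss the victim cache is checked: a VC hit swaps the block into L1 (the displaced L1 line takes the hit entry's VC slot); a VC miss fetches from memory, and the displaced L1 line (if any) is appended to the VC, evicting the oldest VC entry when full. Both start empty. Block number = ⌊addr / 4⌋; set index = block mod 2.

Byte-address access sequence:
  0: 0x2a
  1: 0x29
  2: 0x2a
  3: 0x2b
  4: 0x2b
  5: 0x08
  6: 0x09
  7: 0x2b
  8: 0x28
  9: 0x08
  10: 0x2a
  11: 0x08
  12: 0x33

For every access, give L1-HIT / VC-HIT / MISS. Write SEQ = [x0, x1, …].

SEQ = [MISS, L1-HIT, L1-HIT, L1-HIT, L1-HIT, MISS, L1-HIT, VC-HIT, L1-HIT, VC-HIT, VC-HIT, VC-HIT, MISS]

#0 0x2a→b10/s0 MISS; vc=[]
#1 0x29→b10/s0 L1-HIT; vc=[]
#2 0x2a→b10/s0 L1-HIT; vc=[]
#3 0x2b→b10/s0 L1-HIT; vc=[]
#4 0x2b→b10/s0 L1-HIT; vc=[]
#5 0x8→b2/s0 MISS; vc=[10]
#6 0x9→b2/s0 L1-HIT; vc=[10]
#7 0x2b→b10/s0 VC-HIT; vc=[2]
#8 0x28→b10/s0 L1-HIT; vc=[2]
#9 0x8→b2/s0 VC-HIT; vc=[10]
#10 0x2a→b10/s0 VC-HIT; vc=[2]
#11 0x8→b2/s0 VC-HIT; vc=[10]
#12 0x33→b12/s0 MISS; vc=[10,2]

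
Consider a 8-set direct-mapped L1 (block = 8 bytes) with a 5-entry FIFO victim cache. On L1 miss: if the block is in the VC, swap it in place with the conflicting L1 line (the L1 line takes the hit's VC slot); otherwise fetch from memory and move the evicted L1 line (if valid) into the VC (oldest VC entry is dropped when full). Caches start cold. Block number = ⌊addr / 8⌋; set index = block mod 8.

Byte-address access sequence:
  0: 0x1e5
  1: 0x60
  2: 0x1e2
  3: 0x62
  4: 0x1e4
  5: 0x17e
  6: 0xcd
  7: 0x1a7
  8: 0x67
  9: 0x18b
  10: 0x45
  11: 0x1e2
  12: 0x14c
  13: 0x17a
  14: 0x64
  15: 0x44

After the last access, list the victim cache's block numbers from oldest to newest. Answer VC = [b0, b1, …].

VC = [52, 60, 25, 49]

  [0] addr=0x1e5 blk=60 s=4: MISS | VC []
  [1] addr=0x60 blk=12 s=4: MISS | VC [60]
  [2] addr=0x1e2 blk=60 s=4: VC-HIT | VC [12]
  [3] addr=0x62 blk=12 s=4: VC-HIT | VC [60]
  [4] addr=0x1e4 blk=60 s=4: VC-HIT | VC [12]
  [5] addr=0x17e blk=47 s=7: MISS | VC [12]
  [6] addr=0xcd blk=25 s=1: MISS | VC [12]
  [7] addr=0x1a7 blk=52 s=4: MISS | VC [12, 60]
  [8] addr=0x67 blk=12 s=4: VC-HIT | VC [52, 60]
  [9] addr=0x18b blk=49 s=1: MISS | VC [52, 60, 25]
  [10] addr=0x45 blk=8 s=0: MISS | VC [52, 60, 25]
  [11] addr=0x1e2 blk=60 s=4: VC-HIT | VC [52, 12, 25]
  [12] addr=0x14c blk=41 s=1: MISS | VC [52, 12, 25, 49]
  [13] addr=0x17a blk=47 s=7: L1-HIT | VC [52, 12, 25, 49]
  [14] addr=0x64 blk=12 s=4: VC-HIT | VC [52, 60, 25, 49]
  [15] addr=0x44 blk=8 s=0: L1-HIT | VC [52, 60, 25, 49]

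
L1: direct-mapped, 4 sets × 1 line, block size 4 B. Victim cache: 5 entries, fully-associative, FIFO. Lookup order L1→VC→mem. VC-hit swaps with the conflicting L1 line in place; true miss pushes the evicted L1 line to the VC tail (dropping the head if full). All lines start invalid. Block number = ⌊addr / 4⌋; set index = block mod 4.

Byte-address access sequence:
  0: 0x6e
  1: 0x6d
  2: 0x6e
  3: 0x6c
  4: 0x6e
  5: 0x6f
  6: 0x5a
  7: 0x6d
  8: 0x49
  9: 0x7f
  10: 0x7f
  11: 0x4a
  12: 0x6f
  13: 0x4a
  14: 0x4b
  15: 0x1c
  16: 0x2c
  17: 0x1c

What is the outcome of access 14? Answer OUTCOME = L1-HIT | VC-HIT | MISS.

OUTCOME = L1-HIT

0: 0x6e (blk 27, set 3) → MISS  vc=[]
1: 0x6d (blk 27, set 3) → L1-HIT  vc=[]
2: 0x6e (blk 27, set 3) → L1-HIT  vc=[]
3: 0x6c (blk 27, set 3) → L1-HIT  vc=[]
4: 0x6e (blk 27, set 3) → L1-HIT  vc=[]
5: 0x6f (blk 27, set 3) → L1-HIT  vc=[]
6: 0x5a (blk 22, set 2) → MISS  vc=[]
7: 0x6d (blk 27, set 3) → L1-HIT  vc=[]
8: 0x49 (blk 18, set 2) → MISS  vc=[22]
9: 0x7f (blk 31, set 3) → MISS  vc=[22, 27]
10: 0x7f (blk 31, set 3) → L1-HIT  vc=[22, 27]
11: 0x4a (blk 18, set 2) → L1-HIT  vc=[22, 27]
12: 0x6f (blk 27, set 3) → VC-HIT  vc=[22, 31]
13: 0x4a (blk 18, set 2) → L1-HIT  vc=[22, 31]
14: 0x4b (blk 18, set 2) → L1-HIT  vc=[22, 31]
15: 0x1c (blk 7, set 3) → MISS  vc=[22, 31, 27]
16: 0x2c (blk 11, set 3) → MISS  vc=[22, 31, 27, 7]
17: 0x1c (blk 7, set 3) → VC-HIT  vc=[22, 31, 27, 11]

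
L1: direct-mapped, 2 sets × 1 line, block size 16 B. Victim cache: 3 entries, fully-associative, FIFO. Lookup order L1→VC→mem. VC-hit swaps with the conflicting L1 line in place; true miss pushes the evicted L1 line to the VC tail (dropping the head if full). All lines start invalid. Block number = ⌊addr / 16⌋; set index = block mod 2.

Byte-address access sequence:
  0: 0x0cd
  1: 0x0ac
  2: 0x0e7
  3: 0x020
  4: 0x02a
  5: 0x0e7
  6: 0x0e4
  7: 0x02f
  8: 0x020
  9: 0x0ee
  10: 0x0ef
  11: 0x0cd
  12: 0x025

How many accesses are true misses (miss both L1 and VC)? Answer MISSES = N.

  [0] addr=0xcd blk=12 s=0: MISS | VC []
  [1] addr=0xac blk=10 s=0: MISS | VC [12]
  [2] addr=0xe7 blk=14 s=0: MISS | VC [12, 10]
  [3] addr=0x20 blk=2 s=0: MISS | VC [12, 10, 14]
  [4] addr=0x2a blk=2 s=0: L1-HIT | VC [12, 10, 14]
  [5] addr=0xe7 blk=14 s=0: VC-HIT | VC [12, 10, 2]
  [6] addr=0xe4 blk=14 s=0: L1-HIT | VC [12, 10, 2]
  [7] addr=0x2f blk=2 s=0: VC-HIT | VC [12, 10, 14]
  [8] addr=0x20 blk=2 s=0: L1-HIT | VC [12, 10, 14]
  [9] addr=0xee blk=14 s=0: VC-HIT | VC [12, 10, 2]
  [10] addr=0xef blk=14 s=0: L1-HIT | VC [12, 10, 2]
  [11] addr=0xcd blk=12 s=0: VC-HIT | VC [14, 10, 2]
  [12] addr=0x25 blk=2 s=0: VC-HIT | VC [14, 10, 12]

MISSES = 4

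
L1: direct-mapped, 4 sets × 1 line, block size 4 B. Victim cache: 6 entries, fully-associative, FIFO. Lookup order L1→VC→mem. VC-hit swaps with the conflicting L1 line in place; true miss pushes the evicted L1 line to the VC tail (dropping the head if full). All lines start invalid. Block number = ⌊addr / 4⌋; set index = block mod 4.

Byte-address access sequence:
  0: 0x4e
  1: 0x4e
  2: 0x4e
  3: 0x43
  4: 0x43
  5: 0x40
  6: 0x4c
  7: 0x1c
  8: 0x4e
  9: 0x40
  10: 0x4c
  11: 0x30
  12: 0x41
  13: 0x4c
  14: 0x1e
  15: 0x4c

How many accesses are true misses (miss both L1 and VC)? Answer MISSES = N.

#0 0x4e→b19/s3 MISS; vc=[]
#1 0x4e→b19/s3 L1-HIT; vc=[]
#2 0x4e→b19/s3 L1-HIT; vc=[]
#3 0x43→b16/s0 MISS; vc=[]
#4 0x43→b16/s0 L1-HIT; vc=[]
#5 0x40→b16/s0 L1-HIT; vc=[]
#6 0x4c→b19/s3 L1-HIT; vc=[]
#7 0x1c→b7/s3 MISS; vc=[19]
#8 0x4e→b19/s3 VC-HIT; vc=[7]
#9 0x40→b16/s0 L1-HIT; vc=[7]
#10 0x4c→b19/s3 L1-HIT; vc=[7]
#11 0x30→b12/s0 MISS; vc=[7,16]
#12 0x41→b16/s0 VC-HIT; vc=[7,12]
#13 0x4c→b19/s3 L1-HIT; vc=[7,12]
#14 0x1e→b7/s3 VC-HIT; vc=[19,12]
#15 0x4c→b19/s3 VC-HIT; vc=[7,12]

MISSES = 4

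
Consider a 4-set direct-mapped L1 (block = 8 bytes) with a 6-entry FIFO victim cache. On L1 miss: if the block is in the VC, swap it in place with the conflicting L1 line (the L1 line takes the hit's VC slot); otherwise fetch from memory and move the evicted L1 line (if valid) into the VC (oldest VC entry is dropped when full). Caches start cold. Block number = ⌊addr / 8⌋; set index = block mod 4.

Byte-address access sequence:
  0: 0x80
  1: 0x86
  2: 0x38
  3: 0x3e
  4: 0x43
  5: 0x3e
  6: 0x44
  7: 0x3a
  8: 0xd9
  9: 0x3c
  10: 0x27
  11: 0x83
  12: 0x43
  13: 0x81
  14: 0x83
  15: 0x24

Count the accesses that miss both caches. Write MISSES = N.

0: 0x80 (blk 16, set 0) → MISS  vc=[]
1: 0x86 (blk 16, set 0) → L1-HIT  vc=[]
2: 0x38 (blk 7, set 3) → MISS  vc=[]
3: 0x3e (blk 7, set 3) → L1-HIT  vc=[]
4: 0x43 (blk 8, set 0) → MISS  vc=[16]
5: 0x3e (blk 7, set 3) → L1-HIT  vc=[16]
6: 0x44 (blk 8, set 0) → L1-HIT  vc=[16]
7: 0x3a (blk 7, set 3) → L1-HIT  vc=[16]
8: 0xd9 (blk 27, set 3) → MISS  vc=[16, 7]
9: 0x3c (blk 7, set 3) → VC-HIT  vc=[16, 27]
10: 0x27 (blk 4, set 0) → MISS  vc=[16, 27, 8]
11: 0x83 (blk 16, set 0) → VC-HIT  vc=[4, 27, 8]
12: 0x43 (blk 8, set 0) → VC-HIT  vc=[4, 27, 16]
13: 0x81 (blk 16, set 0) → VC-HIT  vc=[4, 27, 8]
14: 0x83 (blk 16, set 0) → L1-HIT  vc=[4, 27, 8]
15: 0x24 (blk 4, set 0) → VC-HIT  vc=[16, 27, 8]

MISSES = 5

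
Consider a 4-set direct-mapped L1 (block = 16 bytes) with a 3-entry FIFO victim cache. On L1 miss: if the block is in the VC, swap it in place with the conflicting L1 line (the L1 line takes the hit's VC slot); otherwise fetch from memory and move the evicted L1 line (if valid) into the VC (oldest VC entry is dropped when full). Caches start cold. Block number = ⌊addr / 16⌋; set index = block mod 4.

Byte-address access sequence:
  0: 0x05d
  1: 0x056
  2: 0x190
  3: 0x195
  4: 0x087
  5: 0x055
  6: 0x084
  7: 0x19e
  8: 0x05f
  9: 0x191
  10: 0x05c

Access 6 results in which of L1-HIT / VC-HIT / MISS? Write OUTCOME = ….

0: 0x5d (blk 5, set 1) → MISS  vc=[]
1: 0x56 (blk 5, set 1) → L1-HIT  vc=[]
2: 0x190 (blk 25, set 1) → MISS  vc=[5]
3: 0x195 (blk 25, set 1) → L1-HIT  vc=[5]
4: 0x87 (blk 8, set 0) → MISS  vc=[5]
5: 0x55 (blk 5, set 1) → VC-HIT  vc=[25]
6: 0x84 (blk 8, set 0) → L1-HIT  vc=[25]
7: 0x19e (blk 25, set 1) → VC-HIT  vc=[5]
8: 0x5f (blk 5, set 1) → VC-HIT  vc=[25]
9: 0x191 (blk 25, set 1) → VC-HIT  vc=[5]
10: 0x5c (blk 5, set 1) → VC-HIT  vc=[25]

OUTCOME = L1-HIT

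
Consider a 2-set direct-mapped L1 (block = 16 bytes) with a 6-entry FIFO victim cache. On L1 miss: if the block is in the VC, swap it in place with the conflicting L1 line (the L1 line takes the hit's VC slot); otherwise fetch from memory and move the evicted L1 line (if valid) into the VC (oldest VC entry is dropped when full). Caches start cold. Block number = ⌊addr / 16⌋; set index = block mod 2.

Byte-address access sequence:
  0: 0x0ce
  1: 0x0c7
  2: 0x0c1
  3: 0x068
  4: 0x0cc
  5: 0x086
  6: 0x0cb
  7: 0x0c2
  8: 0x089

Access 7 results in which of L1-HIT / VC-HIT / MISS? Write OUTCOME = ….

OUTCOME = L1-HIT

#0 0xce→b12/s0 MISS; vc=[]
#1 0xc7→b12/s0 L1-HIT; vc=[]
#2 0xc1→b12/s0 L1-HIT; vc=[]
#3 0x68→b6/s0 MISS; vc=[12]
#4 0xcc→b12/s0 VC-HIT; vc=[6]
#5 0x86→b8/s0 MISS; vc=[6,12]
#6 0xcb→b12/s0 VC-HIT; vc=[6,8]
#7 0xc2→b12/s0 L1-HIT; vc=[6,8]
#8 0x89→b8/s0 VC-HIT; vc=[6,12]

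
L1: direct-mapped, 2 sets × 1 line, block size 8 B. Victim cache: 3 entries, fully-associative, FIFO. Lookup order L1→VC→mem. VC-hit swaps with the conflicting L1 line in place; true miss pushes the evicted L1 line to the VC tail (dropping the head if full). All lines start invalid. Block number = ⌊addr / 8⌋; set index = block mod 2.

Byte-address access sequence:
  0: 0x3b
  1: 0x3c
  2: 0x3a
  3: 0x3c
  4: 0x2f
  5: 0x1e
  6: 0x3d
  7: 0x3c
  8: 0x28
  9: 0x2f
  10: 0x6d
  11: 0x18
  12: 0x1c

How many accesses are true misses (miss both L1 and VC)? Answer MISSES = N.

#0 0x3b→b7/s1 MISS; vc=[]
#1 0x3c→b7/s1 L1-HIT; vc=[]
#2 0x3a→b7/s1 L1-HIT; vc=[]
#3 0x3c→b7/s1 L1-HIT; vc=[]
#4 0x2f→b5/s1 MISS; vc=[7]
#5 0x1e→b3/s1 MISS; vc=[7,5]
#6 0x3d→b7/s1 VC-HIT; vc=[3,5]
#7 0x3c→b7/s1 L1-HIT; vc=[3,5]
#8 0x28→b5/s1 VC-HIT; vc=[3,7]
#9 0x2f→b5/s1 L1-HIT; vc=[3,7]
#10 0x6d→b13/s1 MISS; vc=[3,7,5]
#11 0x18→b3/s1 VC-HIT; vc=[13,7,5]
#12 0x1c→b3/s1 L1-HIT; vc=[13,7,5]

MISSES = 4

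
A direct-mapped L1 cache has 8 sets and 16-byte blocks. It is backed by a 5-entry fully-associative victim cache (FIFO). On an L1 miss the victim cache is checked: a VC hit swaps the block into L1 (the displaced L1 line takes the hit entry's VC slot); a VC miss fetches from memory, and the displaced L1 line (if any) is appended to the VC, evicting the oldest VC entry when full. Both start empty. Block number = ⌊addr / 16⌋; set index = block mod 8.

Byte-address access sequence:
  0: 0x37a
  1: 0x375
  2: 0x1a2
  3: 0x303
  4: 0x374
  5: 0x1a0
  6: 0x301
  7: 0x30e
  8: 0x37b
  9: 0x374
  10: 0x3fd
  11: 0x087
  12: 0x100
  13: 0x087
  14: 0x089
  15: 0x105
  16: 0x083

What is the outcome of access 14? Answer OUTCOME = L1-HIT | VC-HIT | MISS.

OUTCOME = L1-HIT

#0 0x37a→b55/s7 MISS; vc=[]
#1 0x375→b55/s7 L1-HIT; vc=[]
#2 0x1a2→b26/s2 MISS; vc=[]
#3 0x303→b48/s0 MISS; vc=[]
#4 0x374→b55/s7 L1-HIT; vc=[]
#5 0x1a0→b26/s2 L1-HIT; vc=[]
#6 0x301→b48/s0 L1-HIT; vc=[]
#7 0x30e→b48/s0 L1-HIT; vc=[]
#8 0x37b→b55/s7 L1-HIT; vc=[]
#9 0x374→b55/s7 L1-HIT; vc=[]
#10 0x3fd→b63/s7 MISS; vc=[55]
#11 0x87→b8/s0 MISS; vc=[55,48]
#12 0x100→b16/s0 MISS; vc=[55,48,8]
#13 0x87→b8/s0 VC-HIT; vc=[55,48,16]
#14 0x89→b8/s0 L1-HIT; vc=[55,48,16]
#15 0x105→b16/s0 VC-HIT; vc=[55,48,8]
#16 0x83→b8/s0 VC-HIT; vc=[55,48,16]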